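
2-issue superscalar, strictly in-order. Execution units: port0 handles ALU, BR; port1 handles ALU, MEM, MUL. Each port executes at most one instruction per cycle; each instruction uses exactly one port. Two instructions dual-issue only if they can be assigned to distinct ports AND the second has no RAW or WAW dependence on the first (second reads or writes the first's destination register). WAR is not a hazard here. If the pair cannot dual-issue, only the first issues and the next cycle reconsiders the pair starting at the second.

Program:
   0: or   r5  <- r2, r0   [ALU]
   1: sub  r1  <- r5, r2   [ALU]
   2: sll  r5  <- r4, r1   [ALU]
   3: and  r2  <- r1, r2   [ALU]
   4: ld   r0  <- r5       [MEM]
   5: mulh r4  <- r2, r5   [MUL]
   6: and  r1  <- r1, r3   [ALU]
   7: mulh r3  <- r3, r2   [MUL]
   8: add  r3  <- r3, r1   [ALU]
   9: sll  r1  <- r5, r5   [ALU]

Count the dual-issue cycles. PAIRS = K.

PAIRS = 3

  cy0 -> i0 (or.ALU) RAW r5
  cy1 -> i1 (sub.ALU) RAW r1
  cy2 -> i2+i3 (sll.ALU/and.ALU) pair
  cy3 -> i4 (ld.MEM) no-port MEM/MUL
  cy4 -> i5+i6 (mulh.MUL/and.ALU) pair
  cy5 -> i7 (mulh.MUL) RAW+WAW r3
  cy6 -> i8+i9 (add.ALU/sll.ALU) pair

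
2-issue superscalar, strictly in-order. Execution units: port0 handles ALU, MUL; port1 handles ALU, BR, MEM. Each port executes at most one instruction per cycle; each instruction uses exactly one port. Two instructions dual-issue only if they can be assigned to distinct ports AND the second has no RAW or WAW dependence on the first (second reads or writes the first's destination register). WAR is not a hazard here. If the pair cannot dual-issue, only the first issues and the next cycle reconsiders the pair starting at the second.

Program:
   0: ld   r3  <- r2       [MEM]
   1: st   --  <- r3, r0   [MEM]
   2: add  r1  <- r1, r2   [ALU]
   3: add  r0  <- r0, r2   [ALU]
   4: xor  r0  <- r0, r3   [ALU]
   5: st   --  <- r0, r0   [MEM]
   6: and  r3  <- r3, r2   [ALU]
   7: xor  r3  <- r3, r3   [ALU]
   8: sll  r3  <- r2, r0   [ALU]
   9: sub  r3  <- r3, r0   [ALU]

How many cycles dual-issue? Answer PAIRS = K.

  cy0 -> i0 (ld.MEM) no-port MEM/MEM
  cy1 -> i1&i2 (st.MEM add.ALU) 2-wide
  cy2 -> i3 (add.ALU) RAW+WAW r0
  cy3 -> i4 (xor.ALU) RAW r0
  cy4 -> i5&i6 (st.MEM and.ALU) 2-wide
  cy5 -> i7 (xor.ALU) WAW r3
  cy6 -> i8 (sll.ALU) RAW+WAW r3
  cy7 -> i9 (sub.ALU) tail

PAIRS = 2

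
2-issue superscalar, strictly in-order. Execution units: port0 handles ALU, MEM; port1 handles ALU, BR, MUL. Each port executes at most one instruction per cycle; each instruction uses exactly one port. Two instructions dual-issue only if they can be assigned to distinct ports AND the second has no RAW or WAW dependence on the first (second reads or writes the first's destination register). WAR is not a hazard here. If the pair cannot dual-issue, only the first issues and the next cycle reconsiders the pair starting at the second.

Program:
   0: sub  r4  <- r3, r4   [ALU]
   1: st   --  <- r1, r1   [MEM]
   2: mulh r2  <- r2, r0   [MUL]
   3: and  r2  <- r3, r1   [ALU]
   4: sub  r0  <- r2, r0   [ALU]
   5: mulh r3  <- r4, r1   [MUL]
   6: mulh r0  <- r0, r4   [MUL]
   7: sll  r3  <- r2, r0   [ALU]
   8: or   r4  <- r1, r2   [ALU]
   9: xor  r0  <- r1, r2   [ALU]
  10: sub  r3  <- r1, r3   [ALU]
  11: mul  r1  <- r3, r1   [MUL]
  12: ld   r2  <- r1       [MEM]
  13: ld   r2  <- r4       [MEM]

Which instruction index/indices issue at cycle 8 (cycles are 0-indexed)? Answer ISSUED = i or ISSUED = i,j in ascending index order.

  cy0 -> i0&i1 (sub/st) pair
  cy1 -> i2 (mulh) WAW r2
  cy2 -> i3 (and) RAW r2
  cy3 -> i4&i5 (sub/mulh) pair
  cy4 -> i6 (mulh) RAW r0
  cy5 -> i7&i8 (sll/or) pair
  cy6 -> i9&i10 (xor/sub) pair
  cy7 -> i11 (mul) RAW r1
  cy8 -> i12 (ld) no-port MEM/MEM
  cy9 -> i13 (ld) tail

ISSUED = 12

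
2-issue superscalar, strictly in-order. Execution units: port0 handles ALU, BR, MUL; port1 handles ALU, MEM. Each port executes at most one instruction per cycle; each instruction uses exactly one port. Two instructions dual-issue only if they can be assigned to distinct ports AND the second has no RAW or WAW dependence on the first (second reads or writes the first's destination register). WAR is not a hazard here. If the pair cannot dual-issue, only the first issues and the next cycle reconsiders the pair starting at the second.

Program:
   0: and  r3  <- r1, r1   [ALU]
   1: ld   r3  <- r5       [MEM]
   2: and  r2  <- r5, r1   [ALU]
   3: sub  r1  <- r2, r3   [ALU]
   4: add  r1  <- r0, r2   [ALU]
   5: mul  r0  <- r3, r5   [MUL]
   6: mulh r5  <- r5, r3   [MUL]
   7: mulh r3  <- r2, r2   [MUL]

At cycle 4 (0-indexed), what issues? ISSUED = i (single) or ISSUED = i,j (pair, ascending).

ISSUED = 6

  cy0 -> i0 (and) WAW r3
  cy1 -> i1,i2 (ld and) 2-wide
  cy2 -> i3 (sub) WAW r1
  cy3 -> i4,i5 (add mul) 2-wide
  cy4 -> i6 (mulh) no-port MUL/MUL
  cy5 -> i7 (mulh) tail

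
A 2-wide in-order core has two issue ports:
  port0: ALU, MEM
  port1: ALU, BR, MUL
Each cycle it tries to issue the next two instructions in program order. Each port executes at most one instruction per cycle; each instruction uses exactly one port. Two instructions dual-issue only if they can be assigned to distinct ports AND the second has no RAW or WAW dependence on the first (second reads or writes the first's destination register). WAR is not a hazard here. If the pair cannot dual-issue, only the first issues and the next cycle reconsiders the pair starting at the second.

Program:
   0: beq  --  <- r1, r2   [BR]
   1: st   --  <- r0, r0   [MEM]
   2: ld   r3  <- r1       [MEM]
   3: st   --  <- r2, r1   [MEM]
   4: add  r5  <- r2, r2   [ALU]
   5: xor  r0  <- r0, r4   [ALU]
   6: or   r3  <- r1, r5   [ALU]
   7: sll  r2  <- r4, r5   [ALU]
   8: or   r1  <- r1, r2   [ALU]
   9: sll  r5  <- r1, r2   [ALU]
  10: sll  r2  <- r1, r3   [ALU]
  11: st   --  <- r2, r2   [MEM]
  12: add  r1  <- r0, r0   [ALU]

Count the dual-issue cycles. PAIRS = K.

PAIRS = 5

#0 head=0: beq/st i0/i1 2-wide
#1 head=2: ld i2 no-port MEM/MEM
#2 head=3: st/add i3/i4 2-wide
#3 head=5: xor/or i5/i6 2-wide
#4 head=7: sll i7 RAW r2
#5 head=8: or i8 RAW r1
#6 head=9: sll/sll i9/i10 2-wide
#7 head=11: st/add i11/i12 2-wide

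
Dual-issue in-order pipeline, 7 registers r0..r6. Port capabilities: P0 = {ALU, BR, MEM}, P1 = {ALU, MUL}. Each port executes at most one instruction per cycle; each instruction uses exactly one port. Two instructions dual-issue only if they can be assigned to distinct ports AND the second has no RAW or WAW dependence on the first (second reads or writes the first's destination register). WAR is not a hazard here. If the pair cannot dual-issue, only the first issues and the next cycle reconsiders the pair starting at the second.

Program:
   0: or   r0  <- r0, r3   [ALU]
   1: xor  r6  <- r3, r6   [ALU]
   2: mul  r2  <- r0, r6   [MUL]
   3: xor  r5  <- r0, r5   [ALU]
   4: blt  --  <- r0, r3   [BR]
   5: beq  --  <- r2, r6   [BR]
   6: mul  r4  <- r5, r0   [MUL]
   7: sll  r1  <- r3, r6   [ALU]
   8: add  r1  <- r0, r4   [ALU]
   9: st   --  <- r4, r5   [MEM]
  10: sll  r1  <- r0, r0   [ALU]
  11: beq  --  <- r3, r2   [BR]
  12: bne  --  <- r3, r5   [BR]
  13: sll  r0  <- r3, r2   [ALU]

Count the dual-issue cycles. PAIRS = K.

0. or.ALU xor.ALU @i0+i1  | dual
1. mul.MUL xor.ALU @i2+i3  | dual
2. blt.BR @i4  | no-port BR/BR
3. beq.BR mul.MUL @i5+i6  | dual
4. sll.ALU @i7  | WAW r1
5. add.ALU st.MEM @i8+i9  | dual
6. sll.ALU beq.BR @i10+i11  | dual
7. bne.BR sll.ALU @i12+i13  | dual

PAIRS = 6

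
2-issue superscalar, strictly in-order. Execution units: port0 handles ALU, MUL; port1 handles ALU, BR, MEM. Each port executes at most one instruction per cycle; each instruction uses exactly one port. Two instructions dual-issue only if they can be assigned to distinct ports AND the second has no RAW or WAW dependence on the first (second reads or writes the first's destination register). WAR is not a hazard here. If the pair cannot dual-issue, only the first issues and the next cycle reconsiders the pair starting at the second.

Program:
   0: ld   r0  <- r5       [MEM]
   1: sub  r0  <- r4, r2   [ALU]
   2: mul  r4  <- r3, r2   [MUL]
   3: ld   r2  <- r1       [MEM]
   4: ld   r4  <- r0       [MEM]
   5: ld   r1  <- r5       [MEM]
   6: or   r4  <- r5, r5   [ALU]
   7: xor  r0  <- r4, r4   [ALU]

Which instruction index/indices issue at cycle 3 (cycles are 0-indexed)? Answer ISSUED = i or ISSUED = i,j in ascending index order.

0. ld @i0  | WAW r0
1. sub mul @i1/i2  | pair
2. ld @i3  | no-port MEM/MEM
3. ld @i4  | no-port MEM/MEM
4. ld or @i5/i6  | pair
5. xor @i7  | tail

ISSUED = 4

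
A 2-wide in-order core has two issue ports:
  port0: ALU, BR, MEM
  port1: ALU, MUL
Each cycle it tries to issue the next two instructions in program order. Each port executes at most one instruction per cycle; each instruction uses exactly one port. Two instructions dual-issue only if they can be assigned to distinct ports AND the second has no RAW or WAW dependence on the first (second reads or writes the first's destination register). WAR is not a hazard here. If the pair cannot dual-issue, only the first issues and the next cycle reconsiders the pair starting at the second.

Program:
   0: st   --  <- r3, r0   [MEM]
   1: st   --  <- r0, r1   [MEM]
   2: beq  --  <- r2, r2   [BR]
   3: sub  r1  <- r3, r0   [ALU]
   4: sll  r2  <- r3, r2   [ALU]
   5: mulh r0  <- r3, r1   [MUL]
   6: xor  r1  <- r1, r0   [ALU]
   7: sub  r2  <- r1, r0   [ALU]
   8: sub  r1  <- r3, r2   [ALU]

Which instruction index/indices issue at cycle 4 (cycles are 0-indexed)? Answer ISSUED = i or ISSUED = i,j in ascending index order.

ISSUED = 6

0. st @i0  | no-port MEM/MEM
1. st @i1  | no-port MEM/BR
2. beq/sub @i2+i3  | dual
3. sll/mulh @i4+i5  | dual
4. xor @i6  | RAW r1
5. sub @i7  | RAW r2
6. sub @i8  | tail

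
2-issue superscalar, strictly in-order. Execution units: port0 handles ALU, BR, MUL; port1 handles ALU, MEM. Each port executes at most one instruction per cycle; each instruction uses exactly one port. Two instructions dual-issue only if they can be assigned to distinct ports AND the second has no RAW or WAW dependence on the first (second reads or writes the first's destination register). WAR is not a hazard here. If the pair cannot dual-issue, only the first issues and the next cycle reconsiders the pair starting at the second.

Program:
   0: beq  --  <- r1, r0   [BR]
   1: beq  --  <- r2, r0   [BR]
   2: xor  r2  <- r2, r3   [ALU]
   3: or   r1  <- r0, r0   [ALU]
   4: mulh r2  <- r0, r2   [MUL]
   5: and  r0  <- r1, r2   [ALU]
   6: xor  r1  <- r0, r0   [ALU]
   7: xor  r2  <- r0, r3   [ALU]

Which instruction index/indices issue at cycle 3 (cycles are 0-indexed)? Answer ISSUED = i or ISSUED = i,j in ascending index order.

ISSUED = 5

t=0 i0:beq ; no-port BR/BR
t=1 i1,i2:beq xor ; dual
t=2 i3,i4:or mulh ; dual
t=3 i5:and ; RAW r0
t=4 i6,i7:xor xor ; dual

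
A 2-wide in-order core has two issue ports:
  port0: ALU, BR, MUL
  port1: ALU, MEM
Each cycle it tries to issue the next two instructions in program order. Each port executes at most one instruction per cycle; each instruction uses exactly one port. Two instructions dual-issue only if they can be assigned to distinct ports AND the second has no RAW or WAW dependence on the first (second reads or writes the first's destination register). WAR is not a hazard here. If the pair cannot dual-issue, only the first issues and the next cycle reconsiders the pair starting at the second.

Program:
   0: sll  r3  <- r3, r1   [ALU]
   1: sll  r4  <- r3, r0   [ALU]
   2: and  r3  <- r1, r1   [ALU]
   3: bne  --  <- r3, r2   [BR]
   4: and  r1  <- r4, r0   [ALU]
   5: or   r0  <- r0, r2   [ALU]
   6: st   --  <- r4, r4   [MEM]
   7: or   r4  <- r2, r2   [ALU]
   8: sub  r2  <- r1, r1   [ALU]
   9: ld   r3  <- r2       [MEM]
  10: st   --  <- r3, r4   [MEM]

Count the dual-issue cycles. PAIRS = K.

PAIRS = 4

t=0 i0:sll ; RAW r3
t=1 i1,i2:sll;and ; dual
t=2 i3,i4:bne;and ; dual
t=3 i5,i6:or;st ; dual
t=4 i7,i8:or;sub ; dual
t=5 i9:ld ; no-port MEM/MEM
t=6 i10:st ; tail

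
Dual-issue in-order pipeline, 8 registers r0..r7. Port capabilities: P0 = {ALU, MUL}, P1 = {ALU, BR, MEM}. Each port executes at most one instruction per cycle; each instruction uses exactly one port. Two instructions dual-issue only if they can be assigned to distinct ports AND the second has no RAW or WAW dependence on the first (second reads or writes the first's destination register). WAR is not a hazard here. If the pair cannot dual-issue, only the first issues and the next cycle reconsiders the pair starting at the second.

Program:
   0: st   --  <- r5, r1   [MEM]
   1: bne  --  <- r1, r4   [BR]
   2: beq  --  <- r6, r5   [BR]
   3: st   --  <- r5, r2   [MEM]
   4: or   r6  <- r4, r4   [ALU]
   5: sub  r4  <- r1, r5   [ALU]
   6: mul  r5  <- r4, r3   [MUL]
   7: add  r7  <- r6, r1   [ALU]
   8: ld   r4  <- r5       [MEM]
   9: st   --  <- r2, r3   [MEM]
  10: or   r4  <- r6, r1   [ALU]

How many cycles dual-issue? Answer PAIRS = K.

PAIRS = 3

  cy0 -> i0 (st) no-port MEM/BR
  cy1 -> i1 (bne) no-port BR/BR
  cy2 -> i2 (beq) no-port BR/MEM
  cy3 -> i3/i4 (st+or) pair
  cy4 -> i5 (sub) RAW r4
  cy5 -> i6/i7 (mul+add) pair
  cy6 -> i8 (ld) no-port MEM/MEM
  cy7 -> i9/i10 (st+or) pair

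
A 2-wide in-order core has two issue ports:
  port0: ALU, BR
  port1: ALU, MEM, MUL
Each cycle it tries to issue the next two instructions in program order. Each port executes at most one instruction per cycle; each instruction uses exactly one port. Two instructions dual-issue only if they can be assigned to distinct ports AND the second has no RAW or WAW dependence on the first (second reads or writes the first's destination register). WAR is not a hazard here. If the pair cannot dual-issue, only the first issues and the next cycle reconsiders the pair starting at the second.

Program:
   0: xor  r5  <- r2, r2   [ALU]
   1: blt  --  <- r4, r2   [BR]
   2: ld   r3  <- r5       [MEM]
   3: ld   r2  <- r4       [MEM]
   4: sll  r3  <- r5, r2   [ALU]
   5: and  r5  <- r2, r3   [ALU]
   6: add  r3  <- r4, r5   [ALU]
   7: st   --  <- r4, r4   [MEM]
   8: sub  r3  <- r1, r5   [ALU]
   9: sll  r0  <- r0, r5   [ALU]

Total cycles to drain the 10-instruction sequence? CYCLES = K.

c0: i0+i1 xor.ALU blt.BR  2-wide
c1: i2 ld.MEM  no-port MEM/MEM
c2: i3 ld.MEM  RAW r2
c3: i4 sll.ALU  RAW r3
c4: i5 and.ALU  RAW r5
c5: i6+i7 add.ALU st.MEM  2-wide
c6: i8+i9 sub.ALU sll.ALU  2-wide

CYCLES = 7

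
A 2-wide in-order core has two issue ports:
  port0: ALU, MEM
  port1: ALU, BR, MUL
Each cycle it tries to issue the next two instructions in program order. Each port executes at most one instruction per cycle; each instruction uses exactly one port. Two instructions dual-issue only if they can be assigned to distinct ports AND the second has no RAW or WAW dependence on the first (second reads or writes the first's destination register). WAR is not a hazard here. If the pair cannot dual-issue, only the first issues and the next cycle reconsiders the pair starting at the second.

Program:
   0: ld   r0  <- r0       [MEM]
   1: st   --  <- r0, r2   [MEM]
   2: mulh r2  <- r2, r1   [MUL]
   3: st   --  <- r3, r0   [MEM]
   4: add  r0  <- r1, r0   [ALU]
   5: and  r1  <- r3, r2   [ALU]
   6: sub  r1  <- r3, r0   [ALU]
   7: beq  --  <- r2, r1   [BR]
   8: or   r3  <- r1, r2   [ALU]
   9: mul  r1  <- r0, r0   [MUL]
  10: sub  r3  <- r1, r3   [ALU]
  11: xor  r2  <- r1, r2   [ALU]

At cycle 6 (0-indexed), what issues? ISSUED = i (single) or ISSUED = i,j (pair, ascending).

ISSUED = 9

c0: i0 ld  no-port MEM/MEM
c1: i1,i2 st+mulh  2-wide
c2: i3,i4 st+add  2-wide
c3: i5 and  WAW r1
c4: i6 sub  RAW r1
c5: i7,i8 beq+or  2-wide
c6: i9 mul  RAW r1
c7: i10,i11 sub+xor  2-wide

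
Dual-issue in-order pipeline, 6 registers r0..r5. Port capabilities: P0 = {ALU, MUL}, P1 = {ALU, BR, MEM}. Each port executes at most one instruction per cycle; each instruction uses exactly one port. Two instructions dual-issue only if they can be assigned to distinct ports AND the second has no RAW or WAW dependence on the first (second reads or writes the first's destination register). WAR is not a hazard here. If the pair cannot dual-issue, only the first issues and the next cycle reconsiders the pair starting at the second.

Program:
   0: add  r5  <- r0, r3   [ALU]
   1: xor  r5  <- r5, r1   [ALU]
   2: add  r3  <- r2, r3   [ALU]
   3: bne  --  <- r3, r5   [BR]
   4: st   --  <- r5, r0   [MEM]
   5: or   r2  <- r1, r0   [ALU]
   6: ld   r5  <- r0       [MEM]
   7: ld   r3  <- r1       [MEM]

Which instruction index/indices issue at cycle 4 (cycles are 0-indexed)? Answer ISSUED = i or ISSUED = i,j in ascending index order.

t=0 i0:add ; RAW+WAW r5
t=1 i1/i2:xor add ; dual
t=2 i3:bne ; no-port BR/MEM
t=3 i4/i5:st or ; dual
t=4 i6:ld ; no-port MEM/MEM
t=5 i7:ld ; tail

ISSUED = 6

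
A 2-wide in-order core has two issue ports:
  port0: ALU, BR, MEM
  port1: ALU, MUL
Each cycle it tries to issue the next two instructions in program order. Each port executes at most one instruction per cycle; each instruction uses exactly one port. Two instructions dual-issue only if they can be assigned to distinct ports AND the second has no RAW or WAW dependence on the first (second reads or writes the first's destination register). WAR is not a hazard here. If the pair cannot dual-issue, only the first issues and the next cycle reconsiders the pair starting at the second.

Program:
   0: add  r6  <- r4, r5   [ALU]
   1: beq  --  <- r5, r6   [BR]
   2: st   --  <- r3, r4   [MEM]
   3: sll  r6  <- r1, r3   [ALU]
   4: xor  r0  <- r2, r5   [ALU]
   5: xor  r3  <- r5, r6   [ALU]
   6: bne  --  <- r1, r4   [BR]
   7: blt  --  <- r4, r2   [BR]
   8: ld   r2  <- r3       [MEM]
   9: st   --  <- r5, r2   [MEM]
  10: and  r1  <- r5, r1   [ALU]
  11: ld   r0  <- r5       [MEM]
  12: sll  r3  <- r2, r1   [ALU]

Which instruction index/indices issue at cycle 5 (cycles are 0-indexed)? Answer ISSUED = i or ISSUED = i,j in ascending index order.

ISSUED = 7

[0] i0  add  -- RAW r6
[1] i1  beq  -- no-port BR/MEM
[2] i2,i3  st/sll  -- pair
[3] i4,i5  xor/xor  -- pair
[4] i6  bne  -- no-port BR/BR
[5] i7  blt  -- no-port BR/MEM
[6] i8  ld  -- no-port MEM/MEM
[7] i9,i10  st/and  -- pair
[8] i11,i12  ld/sll  -- pair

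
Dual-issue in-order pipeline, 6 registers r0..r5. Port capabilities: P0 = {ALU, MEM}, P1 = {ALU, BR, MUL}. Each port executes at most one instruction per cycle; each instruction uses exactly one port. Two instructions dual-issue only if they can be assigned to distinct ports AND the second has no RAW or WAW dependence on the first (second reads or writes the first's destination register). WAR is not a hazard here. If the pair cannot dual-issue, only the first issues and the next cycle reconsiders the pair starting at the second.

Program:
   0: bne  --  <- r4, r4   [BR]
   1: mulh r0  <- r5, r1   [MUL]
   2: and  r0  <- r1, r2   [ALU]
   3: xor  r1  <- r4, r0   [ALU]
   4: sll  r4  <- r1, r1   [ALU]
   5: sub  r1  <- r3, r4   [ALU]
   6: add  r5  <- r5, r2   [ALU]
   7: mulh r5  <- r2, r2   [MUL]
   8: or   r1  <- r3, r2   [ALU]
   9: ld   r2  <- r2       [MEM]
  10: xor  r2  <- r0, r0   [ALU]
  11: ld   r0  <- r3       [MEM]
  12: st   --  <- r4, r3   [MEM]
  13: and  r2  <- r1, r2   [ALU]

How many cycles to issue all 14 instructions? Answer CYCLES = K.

CYCLES = 10

  cy0 -> i0 (bne) no-port BR/MUL
  cy1 -> i1 (mulh) WAW r0
  cy2 -> i2 (and) RAW r0
  cy3 -> i3 (xor) RAW r1
  cy4 -> i4 (sll) RAW r4
  cy5 -> i5+i6 (sub/add) pair
  cy6 -> i7+i8 (mulh/or) pair
  cy7 -> i9 (ld) WAW r2
  cy8 -> i10+i11 (xor/ld) pair
  cy9 -> i12+i13 (st/and) pair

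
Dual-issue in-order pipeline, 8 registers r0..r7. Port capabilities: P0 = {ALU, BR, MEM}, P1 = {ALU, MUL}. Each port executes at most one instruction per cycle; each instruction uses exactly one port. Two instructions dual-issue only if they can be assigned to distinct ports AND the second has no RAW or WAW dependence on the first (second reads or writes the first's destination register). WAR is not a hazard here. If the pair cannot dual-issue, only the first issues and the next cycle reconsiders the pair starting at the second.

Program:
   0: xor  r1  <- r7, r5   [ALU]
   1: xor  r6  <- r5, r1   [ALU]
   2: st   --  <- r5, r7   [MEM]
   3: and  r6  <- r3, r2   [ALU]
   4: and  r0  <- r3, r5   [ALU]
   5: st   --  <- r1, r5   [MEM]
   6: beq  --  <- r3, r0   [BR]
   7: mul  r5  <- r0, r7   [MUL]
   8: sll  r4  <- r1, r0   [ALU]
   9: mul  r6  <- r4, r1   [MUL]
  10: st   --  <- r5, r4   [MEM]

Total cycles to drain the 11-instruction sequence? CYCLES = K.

CYCLES = 7

c0: i0 xor.ALU  RAW r1
c1: i1+i2 xor.ALU/st.MEM  pair
c2: i3+i4 and.ALU/and.ALU  pair
c3: i5 st.MEM  no-port MEM/BR
c4: i6+i7 beq.BR/mul.MUL  pair
c5: i8 sll.ALU  RAW r4
c6: i9+i10 mul.MUL/st.MEM  pair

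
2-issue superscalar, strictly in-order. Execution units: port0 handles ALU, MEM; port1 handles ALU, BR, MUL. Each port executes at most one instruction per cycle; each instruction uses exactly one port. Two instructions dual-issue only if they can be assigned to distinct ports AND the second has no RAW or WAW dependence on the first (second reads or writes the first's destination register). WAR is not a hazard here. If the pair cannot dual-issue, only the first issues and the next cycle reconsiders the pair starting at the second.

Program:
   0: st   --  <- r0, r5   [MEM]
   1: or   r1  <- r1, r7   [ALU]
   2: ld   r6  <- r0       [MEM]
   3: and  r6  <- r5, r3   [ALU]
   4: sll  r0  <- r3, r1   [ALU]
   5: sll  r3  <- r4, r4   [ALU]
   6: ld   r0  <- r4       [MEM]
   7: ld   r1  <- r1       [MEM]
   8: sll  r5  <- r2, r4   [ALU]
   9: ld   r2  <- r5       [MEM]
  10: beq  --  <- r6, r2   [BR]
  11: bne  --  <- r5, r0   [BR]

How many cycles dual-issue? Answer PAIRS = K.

PAIRS = 4

0. st+or @i0&i1  | dual
1. ld @i2  | WAW r6
2. and+sll @i3&i4  | dual
3. sll+ld @i5&i6  | dual
4. ld+sll @i7&i8  | dual
5. ld @i9  | RAW r2
6. beq @i10  | no-port BR/BR
7. bne @i11  | tail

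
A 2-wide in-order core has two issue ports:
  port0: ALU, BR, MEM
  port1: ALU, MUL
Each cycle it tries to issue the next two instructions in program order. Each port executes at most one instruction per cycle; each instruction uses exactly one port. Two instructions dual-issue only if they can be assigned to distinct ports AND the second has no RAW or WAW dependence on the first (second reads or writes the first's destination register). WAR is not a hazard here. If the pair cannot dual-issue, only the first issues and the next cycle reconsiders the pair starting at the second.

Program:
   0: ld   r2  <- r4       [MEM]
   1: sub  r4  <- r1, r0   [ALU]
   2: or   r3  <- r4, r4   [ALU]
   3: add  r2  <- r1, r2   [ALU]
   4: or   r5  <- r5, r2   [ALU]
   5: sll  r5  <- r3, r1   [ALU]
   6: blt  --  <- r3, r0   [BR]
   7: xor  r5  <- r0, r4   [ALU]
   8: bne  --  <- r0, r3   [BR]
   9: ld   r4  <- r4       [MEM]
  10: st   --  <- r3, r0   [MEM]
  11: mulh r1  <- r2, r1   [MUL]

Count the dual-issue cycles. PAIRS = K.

PAIRS = 5

#0 head=0: ld+sub i0+i1 2-wide
#1 head=2: or+add i2+i3 2-wide
#2 head=4: or i4 WAW r5
#3 head=5: sll+blt i5+i6 2-wide
#4 head=7: xor+bne i7+i8 2-wide
#5 head=9: ld i9 no-port MEM/MEM
#6 head=10: st+mulh i10+i11 2-wide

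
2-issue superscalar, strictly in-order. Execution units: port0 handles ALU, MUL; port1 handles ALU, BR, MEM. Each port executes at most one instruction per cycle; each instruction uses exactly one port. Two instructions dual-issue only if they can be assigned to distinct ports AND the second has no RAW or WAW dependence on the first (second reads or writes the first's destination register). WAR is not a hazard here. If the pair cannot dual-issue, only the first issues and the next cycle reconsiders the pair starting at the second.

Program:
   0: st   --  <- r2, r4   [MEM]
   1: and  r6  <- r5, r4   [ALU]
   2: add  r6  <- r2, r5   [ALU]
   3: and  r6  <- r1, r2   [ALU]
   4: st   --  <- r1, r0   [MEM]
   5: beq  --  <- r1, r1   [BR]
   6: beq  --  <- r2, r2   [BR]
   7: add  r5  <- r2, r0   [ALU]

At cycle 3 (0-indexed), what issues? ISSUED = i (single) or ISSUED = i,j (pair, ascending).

ISSUED = 5

c0: i0+i1 st and  dual
c1: i2 add  WAW r6
c2: i3+i4 and st  dual
c3: i5 beq  no-port BR/BR
c4: i6+i7 beq add  dual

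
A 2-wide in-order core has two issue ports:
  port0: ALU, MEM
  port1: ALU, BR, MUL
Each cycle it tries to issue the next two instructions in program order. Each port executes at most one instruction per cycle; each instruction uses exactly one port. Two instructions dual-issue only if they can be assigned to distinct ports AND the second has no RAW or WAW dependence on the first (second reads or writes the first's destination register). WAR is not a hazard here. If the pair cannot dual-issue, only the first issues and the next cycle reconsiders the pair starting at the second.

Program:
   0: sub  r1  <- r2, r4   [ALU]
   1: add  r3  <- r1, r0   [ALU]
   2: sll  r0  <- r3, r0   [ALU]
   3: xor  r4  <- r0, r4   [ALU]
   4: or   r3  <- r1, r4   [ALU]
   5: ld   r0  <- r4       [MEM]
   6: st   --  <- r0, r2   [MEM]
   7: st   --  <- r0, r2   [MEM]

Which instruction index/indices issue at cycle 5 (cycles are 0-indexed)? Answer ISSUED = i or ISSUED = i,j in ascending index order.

t=0 i0:sub ; RAW r1
t=1 i1:add ; RAW r3
t=2 i2:sll ; RAW r0
t=3 i3:xor ; RAW r4
t=4 i4+i5:or+ld ; 2-wide
t=5 i6:st ; no-port MEM/MEM
t=6 i7:st ; tail

ISSUED = 6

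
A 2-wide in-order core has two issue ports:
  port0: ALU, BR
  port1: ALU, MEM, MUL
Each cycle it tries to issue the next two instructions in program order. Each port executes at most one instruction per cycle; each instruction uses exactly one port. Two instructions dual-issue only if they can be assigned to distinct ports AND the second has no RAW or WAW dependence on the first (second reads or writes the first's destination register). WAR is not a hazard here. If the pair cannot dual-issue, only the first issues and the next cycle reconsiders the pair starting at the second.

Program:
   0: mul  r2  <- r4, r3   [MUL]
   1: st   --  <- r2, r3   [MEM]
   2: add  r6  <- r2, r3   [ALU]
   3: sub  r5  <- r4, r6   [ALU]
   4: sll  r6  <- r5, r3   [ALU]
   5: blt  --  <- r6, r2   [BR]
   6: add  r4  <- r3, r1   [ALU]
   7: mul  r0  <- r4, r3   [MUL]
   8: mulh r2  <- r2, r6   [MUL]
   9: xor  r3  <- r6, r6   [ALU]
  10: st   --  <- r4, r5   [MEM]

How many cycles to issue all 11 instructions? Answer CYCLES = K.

0. mul.MUL @i0  | no-port MUL/MEM
1. st.MEM add.ALU @i1/i2  | 2-wide
2. sub.ALU @i3  | RAW r5
3. sll.ALU @i4  | RAW r6
4. blt.BR add.ALU @i5/i6  | 2-wide
5. mul.MUL @i7  | no-port MUL/MUL
6. mulh.MUL xor.ALU @i8/i9  | 2-wide
7. st.MEM @i10  | tail

CYCLES = 8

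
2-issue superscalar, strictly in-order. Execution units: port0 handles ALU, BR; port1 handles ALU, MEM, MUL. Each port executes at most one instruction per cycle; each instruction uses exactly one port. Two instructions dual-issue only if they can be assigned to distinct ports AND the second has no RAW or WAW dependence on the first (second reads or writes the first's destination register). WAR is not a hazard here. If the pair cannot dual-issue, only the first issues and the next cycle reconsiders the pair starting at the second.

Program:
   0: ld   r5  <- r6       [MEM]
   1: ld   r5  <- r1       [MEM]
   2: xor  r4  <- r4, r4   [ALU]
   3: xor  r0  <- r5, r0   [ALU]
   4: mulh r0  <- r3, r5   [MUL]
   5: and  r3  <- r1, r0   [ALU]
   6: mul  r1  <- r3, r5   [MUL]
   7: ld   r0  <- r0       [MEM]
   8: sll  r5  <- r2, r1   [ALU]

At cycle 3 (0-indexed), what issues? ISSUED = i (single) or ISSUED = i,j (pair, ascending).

t=0 i0:ld.MEM ; no-port MEM/MEM
t=1 i1,i2:ld.MEM+xor.ALU ; 2-wide
t=2 i3:xor.ALU ; WAW r0
t=3 i4:mulh.MUL ; RAW r0
t=4 i5:and.ALU ; RAW r3
t=5 i6:mul.MUL ; no-port MUL/MEM
t=6 i7,i8:ld.MEM+sll.ALU ; 2-wide

ISSUED = 4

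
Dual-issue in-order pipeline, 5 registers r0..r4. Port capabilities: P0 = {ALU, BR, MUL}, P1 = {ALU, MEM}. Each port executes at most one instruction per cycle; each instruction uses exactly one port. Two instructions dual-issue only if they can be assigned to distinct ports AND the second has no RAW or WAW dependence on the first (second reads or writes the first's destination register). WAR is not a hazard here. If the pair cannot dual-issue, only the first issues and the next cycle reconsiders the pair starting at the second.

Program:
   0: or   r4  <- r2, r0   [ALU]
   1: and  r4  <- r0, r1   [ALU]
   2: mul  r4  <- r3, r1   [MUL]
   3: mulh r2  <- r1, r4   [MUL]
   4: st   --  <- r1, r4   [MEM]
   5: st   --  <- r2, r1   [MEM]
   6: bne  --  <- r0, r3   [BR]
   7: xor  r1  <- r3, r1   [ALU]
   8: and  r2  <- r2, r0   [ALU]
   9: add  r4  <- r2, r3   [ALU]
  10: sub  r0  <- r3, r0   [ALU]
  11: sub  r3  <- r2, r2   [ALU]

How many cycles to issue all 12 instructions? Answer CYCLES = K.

CYCLES = 8

t=0 i0:or.ALU ; WAW r4
t=1 i1:and.ALU ; WAW r4
t=2 i2:mul.MUL ; no-port MUL/MUL
t=3 i3/i4:mulh.MUL+st.MEM ; 2-wide
t=4 i5/i6:st.MEM+bne.BR ; 2-wide
t=5 i7/i8:xor.ALU+and.ALU ; 2-wide
t=6 i9/i10:add.ALU+sub.ALU ; 2-wide
t=7 i11:sub.ALU ; tail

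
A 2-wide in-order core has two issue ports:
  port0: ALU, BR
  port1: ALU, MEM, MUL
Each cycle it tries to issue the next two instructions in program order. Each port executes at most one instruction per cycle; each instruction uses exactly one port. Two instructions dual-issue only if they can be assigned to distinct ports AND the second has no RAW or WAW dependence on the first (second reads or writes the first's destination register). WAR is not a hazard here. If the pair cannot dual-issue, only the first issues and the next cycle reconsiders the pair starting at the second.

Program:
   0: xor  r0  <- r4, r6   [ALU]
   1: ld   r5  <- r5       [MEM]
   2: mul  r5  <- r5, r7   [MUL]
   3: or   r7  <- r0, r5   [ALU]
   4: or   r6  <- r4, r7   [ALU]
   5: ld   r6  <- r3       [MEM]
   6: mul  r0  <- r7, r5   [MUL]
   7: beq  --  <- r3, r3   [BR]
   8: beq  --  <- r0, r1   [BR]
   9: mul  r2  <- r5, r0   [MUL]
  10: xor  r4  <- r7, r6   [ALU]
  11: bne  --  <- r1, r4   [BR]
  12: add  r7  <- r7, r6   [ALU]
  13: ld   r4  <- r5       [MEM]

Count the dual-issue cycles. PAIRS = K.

#0 head=0: xor.ALU+ld.MEM i0&i1 pair
#1 head=2: mul.MUL i2 RAW r5
#2 head=3: or.ALU i3 RAW r7
#3 head=4: or.ALU i4 WAW r6
#4 head=5: ld.MEM i5 no-port MEM/MUL
#5 head=6: mul.MUL+beq.BR i6&i7 pair
#6 head=8: beq.BR+mul.MUL i8&i9 pair
#7 head=10: xor.ALU i10 RAW r4
#8 head=11: bne.BR+add.ALU i11&i12 pair
#9 head=13: ld.MEM i13 tail

PAIRS = 4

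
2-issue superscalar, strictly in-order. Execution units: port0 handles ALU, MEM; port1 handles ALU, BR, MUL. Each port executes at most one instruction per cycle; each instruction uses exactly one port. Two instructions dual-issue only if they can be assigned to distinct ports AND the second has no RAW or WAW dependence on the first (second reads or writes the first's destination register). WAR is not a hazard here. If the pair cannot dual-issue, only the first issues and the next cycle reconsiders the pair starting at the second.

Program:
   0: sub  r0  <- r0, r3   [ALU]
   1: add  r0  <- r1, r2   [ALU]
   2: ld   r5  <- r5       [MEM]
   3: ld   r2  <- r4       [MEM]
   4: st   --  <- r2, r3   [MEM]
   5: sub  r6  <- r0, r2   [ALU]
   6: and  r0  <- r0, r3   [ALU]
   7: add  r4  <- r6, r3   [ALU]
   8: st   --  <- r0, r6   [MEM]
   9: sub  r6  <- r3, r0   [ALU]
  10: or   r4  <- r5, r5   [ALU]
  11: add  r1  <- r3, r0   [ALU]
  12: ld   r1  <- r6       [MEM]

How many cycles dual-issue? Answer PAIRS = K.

PAIRS = 5

#0 head=0: sub i0 WAW r0
#1 head=1: add ld i1&i2 pair
#2 head=3: ld i3 no-port MEM/MEM
#3 head=4: st sub i4&i5 pair
#4 head=6: and add i6&i7 pair
#5 head=8: st sub i8&i9 pair
#6 head=10: or add i10&i11 pair
#7 head=12: ld i12 tail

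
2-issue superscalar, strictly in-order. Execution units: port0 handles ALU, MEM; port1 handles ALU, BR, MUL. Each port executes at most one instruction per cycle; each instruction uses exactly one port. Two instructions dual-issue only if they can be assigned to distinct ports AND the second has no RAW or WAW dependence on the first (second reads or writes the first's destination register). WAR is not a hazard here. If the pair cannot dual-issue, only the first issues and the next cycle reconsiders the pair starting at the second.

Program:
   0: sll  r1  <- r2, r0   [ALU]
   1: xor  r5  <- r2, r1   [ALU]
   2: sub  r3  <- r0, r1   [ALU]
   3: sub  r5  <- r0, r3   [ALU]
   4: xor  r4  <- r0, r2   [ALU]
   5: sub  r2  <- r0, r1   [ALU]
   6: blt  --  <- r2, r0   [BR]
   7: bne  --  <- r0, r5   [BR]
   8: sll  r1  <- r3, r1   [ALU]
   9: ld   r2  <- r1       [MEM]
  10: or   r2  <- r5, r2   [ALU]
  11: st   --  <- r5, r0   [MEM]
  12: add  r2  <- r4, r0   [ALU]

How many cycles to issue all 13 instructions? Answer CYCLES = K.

#0 head=0: sll.ALU i0 RAW r1
#1 head=1: xor.ALU+sub.ALU i1+i2 pair
#2 head=3: sub.ALU+xor.ALU i3+i4 pair
#3 head=5: sub.ALU i5 RAW r2
#4 head=6: blt.BR i6 no-port BR/BR
#5 head=7: bne.BR+sll.ALU i7+i8 pair
#6 head=9: ld.MEM i9 RAW+WAW r2
#7 head=10: or.ALU+st.MEM i10+i11 pair
#8 head=12: add.ALU i12 tail

CYCLES = 9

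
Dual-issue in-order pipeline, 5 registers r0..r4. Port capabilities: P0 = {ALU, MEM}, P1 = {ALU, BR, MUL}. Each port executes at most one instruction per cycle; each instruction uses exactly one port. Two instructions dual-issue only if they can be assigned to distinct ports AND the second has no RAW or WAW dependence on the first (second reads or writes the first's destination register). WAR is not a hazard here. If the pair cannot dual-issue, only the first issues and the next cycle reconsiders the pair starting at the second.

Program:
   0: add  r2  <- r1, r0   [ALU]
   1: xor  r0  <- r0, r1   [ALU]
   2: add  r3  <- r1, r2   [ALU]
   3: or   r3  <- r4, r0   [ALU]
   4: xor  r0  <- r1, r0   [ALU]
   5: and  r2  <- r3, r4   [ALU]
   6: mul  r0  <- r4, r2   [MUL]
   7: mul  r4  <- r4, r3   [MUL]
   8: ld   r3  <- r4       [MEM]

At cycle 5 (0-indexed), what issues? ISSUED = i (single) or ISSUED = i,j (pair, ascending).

ISSUED = 7

[0] i0&i1  add+xor  -- pair
[1] i2  add  -- WAW r3
[2] i3&i4  or+xor  -- pair
[3] i5  and  -- RAW r2
[4] i6  mul  -- no-port MUL/MUL
[5] i7  mul  -- RAW r4
[6] i8  ld  -- tail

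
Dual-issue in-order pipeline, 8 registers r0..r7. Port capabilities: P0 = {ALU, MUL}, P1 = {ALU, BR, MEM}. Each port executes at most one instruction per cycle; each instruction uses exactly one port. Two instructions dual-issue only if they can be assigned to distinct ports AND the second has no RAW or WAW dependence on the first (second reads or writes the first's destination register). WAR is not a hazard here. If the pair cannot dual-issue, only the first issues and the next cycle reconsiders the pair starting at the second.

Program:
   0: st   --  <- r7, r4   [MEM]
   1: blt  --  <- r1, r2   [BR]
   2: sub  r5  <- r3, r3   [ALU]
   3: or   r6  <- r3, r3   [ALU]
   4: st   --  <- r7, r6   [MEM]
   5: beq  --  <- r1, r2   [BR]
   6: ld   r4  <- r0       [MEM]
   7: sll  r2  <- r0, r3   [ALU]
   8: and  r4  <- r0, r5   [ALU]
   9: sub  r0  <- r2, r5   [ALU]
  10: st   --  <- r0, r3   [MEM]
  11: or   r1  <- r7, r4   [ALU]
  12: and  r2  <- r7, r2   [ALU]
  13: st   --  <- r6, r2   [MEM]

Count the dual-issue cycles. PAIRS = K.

0. st.MEM @i0  | no-port MEM/BR
1. blt.BR+sub.ALU @i1&i2  | 2-wide
2. or.ALU @i3  | RAW r6
3. st.MEM @i4  | no-port MEM/BR
4. beq.BR @i5  | no-port BR/MEM
5. ld.MEM+sll.ALU @i6&i7  | 2-wide
6. and.ALU+sub.ALU @i8&i9  | 2-wide
7. st.MEM+or.ALU @i10&i11  | 2-wide
8. and.ALU @i12  | RAW r2
9. st.MEM @i13  | tail

PAIRS = 4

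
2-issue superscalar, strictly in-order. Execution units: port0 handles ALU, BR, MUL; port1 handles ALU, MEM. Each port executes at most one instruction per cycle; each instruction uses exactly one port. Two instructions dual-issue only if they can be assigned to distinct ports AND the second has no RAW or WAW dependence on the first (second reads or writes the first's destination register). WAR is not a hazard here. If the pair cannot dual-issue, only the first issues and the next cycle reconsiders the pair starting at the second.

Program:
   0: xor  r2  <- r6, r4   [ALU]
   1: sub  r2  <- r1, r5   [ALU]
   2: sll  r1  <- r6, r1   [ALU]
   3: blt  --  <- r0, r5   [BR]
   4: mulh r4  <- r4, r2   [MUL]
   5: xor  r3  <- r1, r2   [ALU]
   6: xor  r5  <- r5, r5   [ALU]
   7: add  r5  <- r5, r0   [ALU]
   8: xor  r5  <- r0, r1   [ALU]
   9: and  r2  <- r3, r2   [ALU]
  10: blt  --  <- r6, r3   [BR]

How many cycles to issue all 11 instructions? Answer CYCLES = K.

CYCLES = 8

[0] i0  xor.ALU  -- WAW r2
[1] i1/i2  sub.ALU sll.ALU  -- dual
[2] i3  blt.BR  -- no-port BR/MUL
[3] i4/i5  mulh.MUL xor.ALU  -- dual
[4] i6  xor.ALU  -- RAW+WAW r5
[5] i7  add.ALU  -- WAW r5
[6] i8/i9  xor.ALU and.ALU  -- dual
[7] i10  blt.BR  -- tail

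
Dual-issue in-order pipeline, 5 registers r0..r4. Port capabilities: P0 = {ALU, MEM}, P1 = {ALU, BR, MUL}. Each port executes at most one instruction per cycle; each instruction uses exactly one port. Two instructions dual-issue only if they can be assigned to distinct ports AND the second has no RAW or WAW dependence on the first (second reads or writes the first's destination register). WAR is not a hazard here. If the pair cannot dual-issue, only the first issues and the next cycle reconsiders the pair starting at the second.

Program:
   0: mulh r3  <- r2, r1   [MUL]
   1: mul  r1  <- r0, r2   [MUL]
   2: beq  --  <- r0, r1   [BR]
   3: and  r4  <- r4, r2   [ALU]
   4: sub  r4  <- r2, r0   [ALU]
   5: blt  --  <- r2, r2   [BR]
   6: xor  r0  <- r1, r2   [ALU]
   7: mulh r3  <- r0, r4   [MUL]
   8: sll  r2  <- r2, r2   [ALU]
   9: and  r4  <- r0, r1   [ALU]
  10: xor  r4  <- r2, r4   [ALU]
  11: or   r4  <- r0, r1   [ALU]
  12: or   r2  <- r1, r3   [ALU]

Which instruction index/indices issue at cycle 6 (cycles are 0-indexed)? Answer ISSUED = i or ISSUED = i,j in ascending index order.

c0: i0 mulh.MUL  no-port MUL/MUL
c1: i1 mul.MUL  no-port MUL/BR
c2: i2&i3 beq.BR and.ALU  pair
c3: i4&i5 sub.ALU blt.BR  pair
c4: i6 xor.ALU  RAW r0
c5: i7&i8 mulh.MUL sll.ALU  pair
c6: i9 and.ALU  RAW+WAW r4
c7: i10 xor.ALU  WAW r4
c8: i11&i12 or.ALU or.ALU  pair

ISSUED = 9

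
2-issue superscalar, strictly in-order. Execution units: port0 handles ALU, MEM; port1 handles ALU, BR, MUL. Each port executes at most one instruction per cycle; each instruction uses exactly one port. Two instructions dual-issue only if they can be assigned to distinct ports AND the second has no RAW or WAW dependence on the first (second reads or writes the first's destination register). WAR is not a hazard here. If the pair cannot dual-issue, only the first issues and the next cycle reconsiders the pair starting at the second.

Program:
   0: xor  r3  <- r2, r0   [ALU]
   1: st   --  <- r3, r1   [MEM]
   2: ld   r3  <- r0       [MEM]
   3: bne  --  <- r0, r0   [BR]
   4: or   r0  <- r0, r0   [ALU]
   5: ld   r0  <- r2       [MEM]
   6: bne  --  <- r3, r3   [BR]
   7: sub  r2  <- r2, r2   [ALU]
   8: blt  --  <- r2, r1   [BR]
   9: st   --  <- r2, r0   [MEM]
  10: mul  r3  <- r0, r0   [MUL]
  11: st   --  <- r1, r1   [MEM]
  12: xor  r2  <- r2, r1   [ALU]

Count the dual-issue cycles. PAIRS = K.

PAIRS = 4

[0] i0  xor.ALU  -- RAW r3
[1] i1  st.MEM  -- no-port MEM/MEM
[2] i2+i3  ld.MEM+bne.BR  -- pair
[3] i4  or.ALU  -- WAW r0
[4] i5+i6  ld.MEM+bne.BR  -- pair
[5] i7  sub.ALU  -- RAW r2
[6] i8+i9  blt.BR+st.MEM  -- pair
[7] i10+i11  mul.MUL+st.MEM  -- pair
[8] i12  xor.ALU  -- tail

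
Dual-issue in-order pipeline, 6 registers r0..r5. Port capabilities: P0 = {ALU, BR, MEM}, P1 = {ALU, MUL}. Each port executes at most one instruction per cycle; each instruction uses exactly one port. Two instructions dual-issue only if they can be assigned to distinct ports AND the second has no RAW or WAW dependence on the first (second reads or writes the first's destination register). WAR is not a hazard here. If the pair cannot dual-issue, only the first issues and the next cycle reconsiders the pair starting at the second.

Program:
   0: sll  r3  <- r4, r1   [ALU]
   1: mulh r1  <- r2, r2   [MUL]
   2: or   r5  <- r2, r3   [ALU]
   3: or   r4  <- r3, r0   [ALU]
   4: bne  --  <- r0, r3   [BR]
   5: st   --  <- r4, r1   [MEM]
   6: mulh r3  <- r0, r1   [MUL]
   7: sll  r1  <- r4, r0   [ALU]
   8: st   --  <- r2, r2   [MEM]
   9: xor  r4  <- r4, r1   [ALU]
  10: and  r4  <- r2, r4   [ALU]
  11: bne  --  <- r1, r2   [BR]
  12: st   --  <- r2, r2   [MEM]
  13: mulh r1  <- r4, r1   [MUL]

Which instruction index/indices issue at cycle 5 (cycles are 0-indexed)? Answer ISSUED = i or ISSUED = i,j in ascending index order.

ISSUED = 9

0. sll.ALU mulh.MUL @i0/i1  | pair
1. or.ALU or.ALU @i2/i3  | pair
2. bne.BR @i4  | no-port BR/MEM
3. st.MEM mulh.MUL @i5/i6  | pair
4. sll.ALU st.MEM @i7/i8  | pair
5. xor.ALU @i9  | RAW+WAW r4
6. and.ALU bne.BR @i10/i11  | pair
7. st.MEM mulh.MUL @i12/i13  | pair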